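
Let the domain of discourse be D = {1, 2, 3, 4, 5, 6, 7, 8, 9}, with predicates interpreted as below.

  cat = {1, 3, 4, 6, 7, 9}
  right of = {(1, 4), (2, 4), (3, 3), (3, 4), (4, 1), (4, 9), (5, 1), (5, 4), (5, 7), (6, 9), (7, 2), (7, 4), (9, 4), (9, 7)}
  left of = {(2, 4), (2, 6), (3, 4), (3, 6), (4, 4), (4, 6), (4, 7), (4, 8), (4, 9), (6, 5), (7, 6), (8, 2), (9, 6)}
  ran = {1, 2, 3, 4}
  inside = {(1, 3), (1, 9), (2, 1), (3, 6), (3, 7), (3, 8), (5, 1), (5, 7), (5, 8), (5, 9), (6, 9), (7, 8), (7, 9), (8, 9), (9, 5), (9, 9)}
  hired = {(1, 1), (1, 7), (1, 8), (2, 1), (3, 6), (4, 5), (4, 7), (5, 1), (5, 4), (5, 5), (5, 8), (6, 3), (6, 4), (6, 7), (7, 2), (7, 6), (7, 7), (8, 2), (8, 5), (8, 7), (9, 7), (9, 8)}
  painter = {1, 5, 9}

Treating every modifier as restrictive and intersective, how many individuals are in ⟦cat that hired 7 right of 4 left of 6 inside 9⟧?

2

⟦that hired 7⟧ = {x : ⟨x, 7⟩ ∈ ⟦hired⟧} = {1, 4, 6, 7, 8, 9}
⟦right of 4⟧ = {x : ⟨x, 4⟩ ∈ ⟦right of⟧} = {1, 2, 3, 5, 7, 9}
⟦left of 6⟧ = {x : ⟨x, 6⟩ ∈ ⟦left of⟧} = {2, 3, 4, 7, 9}
⟦inside 9⟧ = {x : ⟨x, 9⟩ ∈ ⟦inside⟧} = {1, 5, 6, 7, 8, 9}
⟦cat⟧ = {1, 3, 4, 6, 7, 9}
… ∩ ⟦that hired 7⟧ = {1, 3, 4, 6, 7, 9} ∩ {1, 4, 6, 7, 8, 9} = {1, 4, 6, 7, 9}
… ∩ ⟦right of 4⟧ = {1, 4, 6, 7, 9} ∩ {1, 2, 3, 5, 7, 9} = {1, 7, 9}
… ∩ ⟦left of 6⟧ = {1, 7, 9} ∩ {2, 3, 4, 7, 9} = {7, 9}
… ∩ ⟦inside 9⟧ = {7, 9} ∩ {1, 5, 6, 7, 8, 9} = {7, 9}
⟦cat that hired 7 right of 4 left of 6 inside 9⟧ = {7, 9}, so the cardinality is 2.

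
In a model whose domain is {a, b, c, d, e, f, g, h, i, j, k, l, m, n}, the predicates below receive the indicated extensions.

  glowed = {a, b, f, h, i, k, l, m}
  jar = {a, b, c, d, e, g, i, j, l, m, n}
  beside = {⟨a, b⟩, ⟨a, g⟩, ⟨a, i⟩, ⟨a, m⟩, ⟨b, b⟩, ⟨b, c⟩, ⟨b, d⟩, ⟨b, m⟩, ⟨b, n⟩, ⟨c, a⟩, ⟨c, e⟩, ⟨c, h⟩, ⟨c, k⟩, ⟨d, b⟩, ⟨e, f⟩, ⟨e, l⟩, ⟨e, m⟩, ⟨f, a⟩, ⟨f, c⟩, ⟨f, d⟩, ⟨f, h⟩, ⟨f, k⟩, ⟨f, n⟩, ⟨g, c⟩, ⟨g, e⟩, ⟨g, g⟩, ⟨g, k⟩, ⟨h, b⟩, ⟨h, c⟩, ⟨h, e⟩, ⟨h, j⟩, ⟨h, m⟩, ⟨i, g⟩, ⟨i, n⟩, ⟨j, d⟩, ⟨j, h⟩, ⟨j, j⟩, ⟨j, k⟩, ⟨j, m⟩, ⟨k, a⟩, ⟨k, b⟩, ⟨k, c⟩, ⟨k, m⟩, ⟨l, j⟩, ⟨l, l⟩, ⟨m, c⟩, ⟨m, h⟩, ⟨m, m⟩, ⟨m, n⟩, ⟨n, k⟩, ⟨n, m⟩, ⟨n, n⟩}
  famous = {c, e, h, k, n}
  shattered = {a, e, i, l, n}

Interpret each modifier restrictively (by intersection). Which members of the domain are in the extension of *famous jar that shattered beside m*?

⟦that shattered⟧ = ⟦shattered⟧ = {a, e, i, l, n}
⟦beside m⟧ = {x : ⟨x, m⟩ ∈ ⟦beside⟧} = {a, b, e, h, j, k, m, n}
⟦jar⟧ = {a, b, c, d, e, g, i, j, l, m, n}
… ∩ ⟦that shattered⟧ = {a, b, c, d, e, g, i, j, l, m, n} ∩ {a, e, i, l, n} = {a, e, i, l, n}
… ∩ ⟦beside m⟧ = {a, e, i, l, n} ∩ {a, b, e, h, j, k, m, n} = {a, e, n}
… ∩ ⟦famous⟧ = {a, e, n} ∩ {c, e, h, k, n} = {e, n}
So ⟦famous jar that shattered beside m⟧ = {e, n}.

{e, n}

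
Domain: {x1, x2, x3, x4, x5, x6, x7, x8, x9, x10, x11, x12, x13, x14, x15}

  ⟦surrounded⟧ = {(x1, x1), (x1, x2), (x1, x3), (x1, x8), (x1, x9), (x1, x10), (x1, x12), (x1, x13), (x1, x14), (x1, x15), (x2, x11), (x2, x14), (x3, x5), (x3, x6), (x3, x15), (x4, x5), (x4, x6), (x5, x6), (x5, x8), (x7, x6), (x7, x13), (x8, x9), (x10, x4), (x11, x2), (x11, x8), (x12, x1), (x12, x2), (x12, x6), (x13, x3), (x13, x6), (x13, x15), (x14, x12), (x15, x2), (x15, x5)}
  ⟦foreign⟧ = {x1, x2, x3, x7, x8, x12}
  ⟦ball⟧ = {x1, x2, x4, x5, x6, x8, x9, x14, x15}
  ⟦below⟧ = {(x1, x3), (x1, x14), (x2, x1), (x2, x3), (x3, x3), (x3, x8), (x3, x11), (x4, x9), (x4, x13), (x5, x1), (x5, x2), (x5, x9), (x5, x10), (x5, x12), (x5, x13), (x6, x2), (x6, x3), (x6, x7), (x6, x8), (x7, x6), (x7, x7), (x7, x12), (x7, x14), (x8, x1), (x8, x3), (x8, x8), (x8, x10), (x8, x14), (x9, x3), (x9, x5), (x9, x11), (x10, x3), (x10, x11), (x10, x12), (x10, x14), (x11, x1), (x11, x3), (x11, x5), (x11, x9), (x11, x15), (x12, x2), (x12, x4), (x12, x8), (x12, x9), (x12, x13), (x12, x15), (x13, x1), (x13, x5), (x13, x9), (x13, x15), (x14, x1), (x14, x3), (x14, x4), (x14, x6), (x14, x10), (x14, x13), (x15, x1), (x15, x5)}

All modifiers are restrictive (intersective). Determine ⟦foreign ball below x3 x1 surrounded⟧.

⟦below x3⟧ = {x : ⟨x, x3⟩ ∈ ⟦below⟧} = {x1, x2, x3, x6, x8, x9, x10, x11, x14}
⟦x1 surrounded⟧ = {x : ⟨x1, x⟩ ∈ ⟦surrounded⟧} = {x1, x2, x3, x8, x9, x10, x12, x13, x14, x15}
⟦ball⟧ = {x1, x2, x4, x5, x6, x8, x9, x14, x15}
… ∩ ⟦below x3⟧ = {x1, x2, x4, x5, x6, x8, x9, x14, x15} ∩ {x1, x2, x3, x6, x8, x9, x10, x11, x14} = {x1, x2, x6, x8, x9, x14}
… ∩ ⟦x1 surrounded⟧ = {x1, x2, x6, x8, x9, x14} ∩ {x1, x2, x3, x8, x9, x10, x12, x13, x14, x15} = {x1, x2, x8, x9, x14}
… ∩ ⟦foreign⟧ = {x1, x2, x8, x9, x14} ∩ {x1, x2, x3, x7, x8, x12} = {x1, x2, x8}
So ⟦foreign ball below x3 x1 surrounded⟧ = {x1, x2, x8}.

{x1, x2, x8}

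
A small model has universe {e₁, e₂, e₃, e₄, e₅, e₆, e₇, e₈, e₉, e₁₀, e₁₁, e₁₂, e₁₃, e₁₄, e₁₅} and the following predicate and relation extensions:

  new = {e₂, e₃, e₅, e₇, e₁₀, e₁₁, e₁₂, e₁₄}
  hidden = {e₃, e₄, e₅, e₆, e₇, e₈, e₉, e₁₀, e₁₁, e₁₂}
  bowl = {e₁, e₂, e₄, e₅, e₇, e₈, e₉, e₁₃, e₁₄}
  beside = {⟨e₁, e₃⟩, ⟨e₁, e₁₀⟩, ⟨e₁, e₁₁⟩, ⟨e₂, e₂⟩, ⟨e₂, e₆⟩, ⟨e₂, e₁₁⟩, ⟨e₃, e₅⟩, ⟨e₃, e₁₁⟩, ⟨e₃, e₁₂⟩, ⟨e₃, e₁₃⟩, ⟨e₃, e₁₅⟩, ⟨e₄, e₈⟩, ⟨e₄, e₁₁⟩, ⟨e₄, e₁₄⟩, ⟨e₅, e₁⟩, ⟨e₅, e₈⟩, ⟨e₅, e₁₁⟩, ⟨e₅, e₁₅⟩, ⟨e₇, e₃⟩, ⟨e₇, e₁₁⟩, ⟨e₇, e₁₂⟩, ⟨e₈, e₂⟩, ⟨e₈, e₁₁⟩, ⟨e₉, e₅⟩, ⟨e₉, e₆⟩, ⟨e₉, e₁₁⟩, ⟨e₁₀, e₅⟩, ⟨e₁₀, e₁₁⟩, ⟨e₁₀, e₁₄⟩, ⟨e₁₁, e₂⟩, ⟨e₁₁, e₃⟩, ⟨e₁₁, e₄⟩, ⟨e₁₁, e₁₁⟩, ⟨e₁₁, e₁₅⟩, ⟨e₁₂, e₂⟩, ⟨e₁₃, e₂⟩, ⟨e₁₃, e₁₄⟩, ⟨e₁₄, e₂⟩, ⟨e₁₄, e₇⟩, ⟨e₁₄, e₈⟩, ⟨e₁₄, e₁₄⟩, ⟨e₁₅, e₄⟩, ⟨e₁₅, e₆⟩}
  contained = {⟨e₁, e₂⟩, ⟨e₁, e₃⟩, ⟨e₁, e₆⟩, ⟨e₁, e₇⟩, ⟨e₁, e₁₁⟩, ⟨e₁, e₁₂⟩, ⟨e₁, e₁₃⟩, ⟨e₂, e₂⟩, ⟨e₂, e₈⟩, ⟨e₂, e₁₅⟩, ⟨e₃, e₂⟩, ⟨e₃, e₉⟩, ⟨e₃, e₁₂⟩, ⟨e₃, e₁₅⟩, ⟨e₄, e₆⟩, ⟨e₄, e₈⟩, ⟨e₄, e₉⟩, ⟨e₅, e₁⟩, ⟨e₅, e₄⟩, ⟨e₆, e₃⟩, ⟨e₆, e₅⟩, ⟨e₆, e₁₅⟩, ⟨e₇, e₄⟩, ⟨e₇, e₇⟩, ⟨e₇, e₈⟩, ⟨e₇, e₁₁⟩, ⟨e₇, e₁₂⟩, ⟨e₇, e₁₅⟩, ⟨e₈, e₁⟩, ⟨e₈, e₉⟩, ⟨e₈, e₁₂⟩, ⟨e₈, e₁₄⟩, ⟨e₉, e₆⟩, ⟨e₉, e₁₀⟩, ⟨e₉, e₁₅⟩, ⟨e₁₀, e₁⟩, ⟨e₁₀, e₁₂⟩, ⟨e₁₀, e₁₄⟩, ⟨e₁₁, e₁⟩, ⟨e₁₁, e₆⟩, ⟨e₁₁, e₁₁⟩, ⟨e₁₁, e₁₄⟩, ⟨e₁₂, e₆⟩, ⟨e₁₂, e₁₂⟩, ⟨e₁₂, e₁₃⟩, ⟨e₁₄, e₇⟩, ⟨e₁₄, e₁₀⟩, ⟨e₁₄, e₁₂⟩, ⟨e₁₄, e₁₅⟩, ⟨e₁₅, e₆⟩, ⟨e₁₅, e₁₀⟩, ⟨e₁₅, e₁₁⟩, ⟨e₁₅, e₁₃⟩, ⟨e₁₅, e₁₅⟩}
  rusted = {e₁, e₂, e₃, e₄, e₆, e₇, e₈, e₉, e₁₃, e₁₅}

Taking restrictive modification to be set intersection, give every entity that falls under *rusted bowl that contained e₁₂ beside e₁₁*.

{e₁, e₇, e₈}

⟦that contained e₁₂⟧ = {x : ⟨x, e₁₂⟩ ∈ ⟦contained⟧} = {e₁, e₃, e₇, e₈, e₁₀, e₁₂, e₁₄}
⟦beside e₁₁⟧ = {x : ⟨x, e₁₁⟩ ∈ ⟦beside⟧} = {e₁, e₂, e₃, e₄, e₅, e₇, e₈, e₉, e₁₀, e₁₁}
⟦bowl⟧ = {e₁, e₂, e₄, e₅, e₇, e₈, e₉, e₁₃, e₁₄}
… ∩ ⟦that contained e₁₂⟧ = {e₁, e₂, e₄, e₅, e₇, e₈, e₉, e₁₃, e₁₄} ∩ {e₁, e₃, e₇, e₈, e₁₀, e₁₂, e₁₄} = {e₁, e₇, e₈, e₁₄}
… ∩ ⟦beside e₁₁⟧ = {e₁, e₇, e₈, e₁₄} ∩ {e₁, e₂, e₃, e₄, e₅, e₇, e₈, e₉, e₁₀, e₁₁} = {e₁, e₇, e₈}
… ∩ ⟦rusted⟧ = {e₁, e₇, e₈} ∩ {e₁, e₂, e₃, e₄, e₆, e₇, e₈, e₉, e₁₃, e₁₅} = {e₁, e₇, e₈}
So ⟦rusted bowl that contained e₁₂ beside e₁₁⟧ = {e₁, e₇, e₈}.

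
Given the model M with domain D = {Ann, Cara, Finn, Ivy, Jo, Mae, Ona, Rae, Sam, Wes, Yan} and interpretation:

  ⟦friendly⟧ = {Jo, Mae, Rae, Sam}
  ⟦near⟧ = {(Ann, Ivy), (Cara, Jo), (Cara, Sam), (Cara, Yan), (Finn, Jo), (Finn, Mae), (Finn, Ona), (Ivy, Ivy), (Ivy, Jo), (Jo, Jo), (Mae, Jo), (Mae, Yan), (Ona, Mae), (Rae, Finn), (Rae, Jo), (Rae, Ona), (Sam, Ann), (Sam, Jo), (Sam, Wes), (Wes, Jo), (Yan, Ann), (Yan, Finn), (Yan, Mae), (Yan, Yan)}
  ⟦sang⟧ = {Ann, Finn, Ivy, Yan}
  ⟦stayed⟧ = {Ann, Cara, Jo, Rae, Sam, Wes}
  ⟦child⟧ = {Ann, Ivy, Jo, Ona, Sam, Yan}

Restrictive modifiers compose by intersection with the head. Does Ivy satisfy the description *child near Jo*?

yes

⟦near Jo⟧ = {x : ⟨x, Jo⟩ ∈ ⟦near⟧} = {Cara, Finn, Ivy, Jo, Mae, Rae, Sam, Wes}
⟦child⟧ = {Ann, Ivy, Jo, Ona, Sam, Yan}
… ∩ ⟦near Jo⟧ = {Ann, Ivy, Jo, Ona, Sam, Yan} ∩ {Cara, Finn, Ivy, Jo, Mae, Rae, Sam, Wes} = {Ivy, Jo, Sam}
⟦child near Jo⟧ = {Ivy, Jo, Sam}; Ivy ∈ this set.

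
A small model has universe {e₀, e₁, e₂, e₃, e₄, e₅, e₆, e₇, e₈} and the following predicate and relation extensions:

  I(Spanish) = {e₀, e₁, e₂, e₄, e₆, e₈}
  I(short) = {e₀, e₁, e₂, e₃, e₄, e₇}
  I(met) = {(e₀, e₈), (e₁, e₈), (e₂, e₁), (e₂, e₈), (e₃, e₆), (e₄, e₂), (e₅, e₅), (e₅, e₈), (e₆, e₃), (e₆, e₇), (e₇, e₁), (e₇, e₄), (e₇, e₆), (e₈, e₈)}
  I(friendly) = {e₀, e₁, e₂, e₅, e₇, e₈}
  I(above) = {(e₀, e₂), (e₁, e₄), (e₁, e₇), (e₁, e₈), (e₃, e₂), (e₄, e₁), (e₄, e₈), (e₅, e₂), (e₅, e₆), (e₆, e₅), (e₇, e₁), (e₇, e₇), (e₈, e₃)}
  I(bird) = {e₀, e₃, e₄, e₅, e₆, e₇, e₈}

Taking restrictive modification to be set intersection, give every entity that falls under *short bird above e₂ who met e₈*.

⟦above e₂⟧ = {x : ⟨x, e₂⟩ ∈ ⟦above⟧} = {e₀, e₃, e₅}
⟦who met e₈⟧ = {x : ⟨x, e₈⟩ ∈ ⟦met⟧} = {e₀, e₁, e₂, e₅, e₈}
⟦bird⟧ = {e₀, e₃, e₄, e₅, e₆, e₇, e₈}
… ∩ ⟦above e₂⟧ = {e₀, e₃, e₄, e₅, e₆, e₇, e₈} ∩ {e₀, e₃, e₅} = {e₀, e₃, e₅}
… ∩ ⟦who met e₈⟧ = {e₀, e₃, e₅} ∩ {e₀, e₁, e₂, e₅, e₈} = {e₀, e₅}
… ∩ ⟦short⟧ = {e₀, e₅} ∩ {e₀, e₁, e₂, e₃, e₄, e₇} = {e₀}
So ⟦short bird above e₂ who met e₈⟧ = {e₀}.

{e₀}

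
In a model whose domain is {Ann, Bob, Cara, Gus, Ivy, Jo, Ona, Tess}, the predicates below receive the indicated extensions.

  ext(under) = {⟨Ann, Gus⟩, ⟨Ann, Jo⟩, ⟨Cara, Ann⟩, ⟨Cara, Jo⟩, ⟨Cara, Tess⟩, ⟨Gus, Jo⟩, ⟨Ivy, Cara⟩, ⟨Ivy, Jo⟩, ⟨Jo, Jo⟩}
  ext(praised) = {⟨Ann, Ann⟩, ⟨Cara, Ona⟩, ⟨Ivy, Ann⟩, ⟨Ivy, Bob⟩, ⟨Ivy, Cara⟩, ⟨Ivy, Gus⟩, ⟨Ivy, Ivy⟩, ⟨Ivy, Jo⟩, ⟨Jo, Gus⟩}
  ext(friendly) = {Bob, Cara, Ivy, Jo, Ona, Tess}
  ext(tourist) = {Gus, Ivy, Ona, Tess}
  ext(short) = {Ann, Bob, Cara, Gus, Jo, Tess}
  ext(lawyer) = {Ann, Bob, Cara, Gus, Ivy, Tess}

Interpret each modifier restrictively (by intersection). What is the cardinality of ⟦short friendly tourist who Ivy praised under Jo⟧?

⟦who Ivy praised⟧ = {x : ⟨Ivy, x⟩ ∈ ⟦praised⟧} = {Ann, Bob, Cara, Gus, Ivy, Jo}
⟦under Jo⟧ = {x : ⟨x, Jo⟩ ∈ ⟦under⟧} = {Ann, Cara, Gus, Ivy, Jo}
⟦tourist⟧ = {Gus, Ivy, Ona, Tess}
… ∩ ⟦who Ivy praised⟧ = {Gus, Ivy, Ona, Tess} ∩ {Ann, Bob, Cara, Gus, Ivy, Jo} = {Gus, Ivy}
… ∩ ⟦under Jo⟧ = {Gus, Ivy} ∩ {Ann, Cara, Gus, Ivy, Jo} = {Gus, Ivy}
… ∩ ⟦short⟧ = {Gus, Ivy} ∩ {Ann, Bob, Cara, Gus, Jo, Tess} = {Gus}
… ∩ ⟦friendly⟧ = {Gus} ∩ {Bob, Cara, Ivy, Jo, Ona, Tess} = ∅
⟦short friendly tourist who Ivy praised under Jo⟧ = ∅, so the cardinality is 0.

0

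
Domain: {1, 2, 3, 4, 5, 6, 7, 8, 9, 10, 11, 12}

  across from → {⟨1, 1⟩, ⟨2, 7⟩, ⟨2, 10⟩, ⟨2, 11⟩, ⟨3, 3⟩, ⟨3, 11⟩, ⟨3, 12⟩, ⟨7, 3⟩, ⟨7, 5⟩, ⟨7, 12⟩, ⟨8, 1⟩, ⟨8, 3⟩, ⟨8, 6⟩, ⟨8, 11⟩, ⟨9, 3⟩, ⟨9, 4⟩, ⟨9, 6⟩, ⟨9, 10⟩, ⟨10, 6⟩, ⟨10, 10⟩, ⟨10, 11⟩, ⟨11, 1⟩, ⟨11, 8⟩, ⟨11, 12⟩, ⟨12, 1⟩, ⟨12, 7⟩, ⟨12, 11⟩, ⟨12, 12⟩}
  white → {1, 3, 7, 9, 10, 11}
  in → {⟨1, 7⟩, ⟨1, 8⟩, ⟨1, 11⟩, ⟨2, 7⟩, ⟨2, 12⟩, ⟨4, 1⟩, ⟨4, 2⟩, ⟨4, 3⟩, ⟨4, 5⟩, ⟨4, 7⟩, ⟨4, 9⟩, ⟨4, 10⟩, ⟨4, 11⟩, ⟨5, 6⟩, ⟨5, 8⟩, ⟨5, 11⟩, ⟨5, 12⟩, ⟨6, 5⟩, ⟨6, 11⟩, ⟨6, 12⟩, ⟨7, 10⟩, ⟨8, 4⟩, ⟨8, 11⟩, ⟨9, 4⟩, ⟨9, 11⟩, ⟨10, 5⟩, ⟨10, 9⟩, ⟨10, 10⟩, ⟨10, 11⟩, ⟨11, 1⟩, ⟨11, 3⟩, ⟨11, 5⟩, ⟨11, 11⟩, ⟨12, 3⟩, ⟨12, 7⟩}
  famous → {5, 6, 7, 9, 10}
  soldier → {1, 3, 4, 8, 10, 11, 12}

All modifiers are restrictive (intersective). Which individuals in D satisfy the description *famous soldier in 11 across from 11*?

{10}

⟦in 11⟧ = {x : ⟨x, 11⟩ ∈ ⟦in⟧} = {1, 4, 5, 6, 8, 9, 10, 11}
⟦across from 11⟧ = {x : ⟨x, 11⟩ ∈ ⟦across from⟧} = {2, 3, 8, 10, 12}
⟦soldier⟧ = {1, 3, 4, 8, 10, 11, 12}
… ∩ ⟦in 11⟧ = {1, 3, 4, 8, 10, 11, 12} ∩ {1, 4, 5, 6, 8, 9, 10, 11} = {1, 4, 8, 10, 11}
… ∩ ⟦across from 11⟧ = {1, 4, 8, 10, 11} ∩ {2, 3, 8, 10, 12} = {8, 10}
… ∩ ⟦famous⟧ = {8, 10} ∩ {5, 6, 7, 9, 10} = {10}
So ⟦famous soldier in 11 across from 11⟧ = {10}.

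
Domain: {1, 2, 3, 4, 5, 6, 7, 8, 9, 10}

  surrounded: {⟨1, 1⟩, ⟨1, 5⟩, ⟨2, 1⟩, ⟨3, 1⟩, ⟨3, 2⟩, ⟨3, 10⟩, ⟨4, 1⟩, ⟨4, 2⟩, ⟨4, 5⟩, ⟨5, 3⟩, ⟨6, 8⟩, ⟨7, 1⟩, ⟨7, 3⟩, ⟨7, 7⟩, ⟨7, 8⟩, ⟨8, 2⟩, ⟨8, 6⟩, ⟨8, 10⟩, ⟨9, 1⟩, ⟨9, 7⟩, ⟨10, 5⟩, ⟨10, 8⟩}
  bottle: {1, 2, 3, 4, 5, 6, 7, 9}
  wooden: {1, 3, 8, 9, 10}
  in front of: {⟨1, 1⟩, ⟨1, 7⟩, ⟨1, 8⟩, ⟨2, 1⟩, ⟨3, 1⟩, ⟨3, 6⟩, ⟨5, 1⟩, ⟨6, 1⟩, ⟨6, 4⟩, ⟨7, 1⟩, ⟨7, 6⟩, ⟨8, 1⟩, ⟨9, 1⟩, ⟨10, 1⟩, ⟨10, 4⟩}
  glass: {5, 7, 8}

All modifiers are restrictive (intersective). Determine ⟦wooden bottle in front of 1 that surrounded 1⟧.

⟦in front of 1⟧ = {x : ⟨x, 1⟩ ∈ ⟦in front of⟧} = {1, 2, 3, 5, 6, 7, 8, 9, 10}
⟦that surrounded 1⟧ = {x : ⟨x, 1⟩ ∈ ⟦surrounded⟧} = {1, 2, 3, 4, 7, 9}
⟦bottle⟧ = {1, 2, 3, 4, 5, 6, 7, 9}
… ∩ ⟦in front of 1⟧ = {1, 2, 3, 4, 5, 6, 7, 9} ∩ {1, 2, 3, 5, 6, 7, 8, 9, 10} = {1, 2, 3, 5, 6, 7, 9}
… ∩ ⟦that surrounded 1⟧ = {1, 2, 3, 5, 6, 7, 9} ∩ {1, 2, 3, 4, 7, 9} = {1, 2, 3, 7, 9}
… ∩ ⟦wooden⟧ = {1, 2, 3, 7, 9} ∩ {1, 3, 8, 9, 10} = {1, 3, 9}
So ⟦wooden bottle in front of 1 that surrounded 1⟧ = {1, 3, 9}.

{1, 3, 9}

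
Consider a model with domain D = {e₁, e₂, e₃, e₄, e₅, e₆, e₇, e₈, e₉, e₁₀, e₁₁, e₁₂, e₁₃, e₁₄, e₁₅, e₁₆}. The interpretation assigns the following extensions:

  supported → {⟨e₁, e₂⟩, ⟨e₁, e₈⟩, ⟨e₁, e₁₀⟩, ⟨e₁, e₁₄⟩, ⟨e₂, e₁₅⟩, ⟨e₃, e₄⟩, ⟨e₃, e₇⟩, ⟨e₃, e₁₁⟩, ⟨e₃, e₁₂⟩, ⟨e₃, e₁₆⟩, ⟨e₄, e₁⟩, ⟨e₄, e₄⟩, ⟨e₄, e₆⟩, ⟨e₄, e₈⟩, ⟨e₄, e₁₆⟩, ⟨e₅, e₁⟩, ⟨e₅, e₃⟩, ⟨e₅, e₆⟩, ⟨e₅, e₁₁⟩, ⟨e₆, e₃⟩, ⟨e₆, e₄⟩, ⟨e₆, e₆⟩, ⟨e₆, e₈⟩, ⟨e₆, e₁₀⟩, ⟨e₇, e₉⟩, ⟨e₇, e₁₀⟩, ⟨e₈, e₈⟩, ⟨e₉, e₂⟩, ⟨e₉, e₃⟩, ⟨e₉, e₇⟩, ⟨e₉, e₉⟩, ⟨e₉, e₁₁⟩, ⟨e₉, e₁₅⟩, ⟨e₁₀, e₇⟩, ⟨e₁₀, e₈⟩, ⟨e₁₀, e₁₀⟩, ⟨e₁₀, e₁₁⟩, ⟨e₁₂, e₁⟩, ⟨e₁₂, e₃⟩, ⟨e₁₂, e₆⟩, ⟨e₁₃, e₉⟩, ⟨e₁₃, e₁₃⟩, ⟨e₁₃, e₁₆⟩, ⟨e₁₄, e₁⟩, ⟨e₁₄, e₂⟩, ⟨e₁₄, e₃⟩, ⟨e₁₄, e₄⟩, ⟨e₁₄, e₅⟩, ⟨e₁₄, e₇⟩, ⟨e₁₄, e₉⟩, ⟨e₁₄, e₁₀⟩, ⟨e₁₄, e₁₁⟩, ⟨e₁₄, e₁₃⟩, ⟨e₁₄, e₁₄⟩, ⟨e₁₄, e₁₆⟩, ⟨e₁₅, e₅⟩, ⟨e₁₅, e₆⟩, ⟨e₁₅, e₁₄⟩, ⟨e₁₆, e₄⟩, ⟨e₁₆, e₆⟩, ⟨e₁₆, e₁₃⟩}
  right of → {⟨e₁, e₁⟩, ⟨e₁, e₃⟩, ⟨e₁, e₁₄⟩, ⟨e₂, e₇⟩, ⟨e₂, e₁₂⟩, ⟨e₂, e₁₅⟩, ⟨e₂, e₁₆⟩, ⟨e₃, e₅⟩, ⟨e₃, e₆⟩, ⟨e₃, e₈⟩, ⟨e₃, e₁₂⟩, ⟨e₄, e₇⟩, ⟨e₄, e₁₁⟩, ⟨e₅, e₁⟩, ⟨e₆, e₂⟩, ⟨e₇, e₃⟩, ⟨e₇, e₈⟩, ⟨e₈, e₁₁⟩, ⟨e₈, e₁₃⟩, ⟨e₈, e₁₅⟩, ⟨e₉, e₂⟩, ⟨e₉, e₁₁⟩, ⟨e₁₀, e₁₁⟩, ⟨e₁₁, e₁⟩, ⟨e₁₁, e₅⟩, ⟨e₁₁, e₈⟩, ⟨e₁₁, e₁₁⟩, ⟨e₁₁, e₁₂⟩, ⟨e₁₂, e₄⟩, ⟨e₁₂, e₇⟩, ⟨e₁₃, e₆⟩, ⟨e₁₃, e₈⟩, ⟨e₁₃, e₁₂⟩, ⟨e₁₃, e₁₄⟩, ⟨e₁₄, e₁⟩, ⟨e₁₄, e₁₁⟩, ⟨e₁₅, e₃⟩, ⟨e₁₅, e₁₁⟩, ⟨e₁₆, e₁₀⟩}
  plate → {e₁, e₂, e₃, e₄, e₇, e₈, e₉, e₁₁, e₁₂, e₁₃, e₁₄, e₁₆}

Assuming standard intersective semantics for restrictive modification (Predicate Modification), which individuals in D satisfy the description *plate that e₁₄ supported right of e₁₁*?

{e₄, e₉, e₁₁, e₁₄}

⟦that e₁₄ supported⟧ = {x : ⟨e₁₄, x⟩ ∈ ⟦supported⟧} = {e₁, e₂, e₃, e₄, e₅, e₇, e₉, e₁₀, e₁₁, e₁₃, e₁₄, e₁₆}
⟦right of e₁₁⟧ = {x : ⟨x, e₁₁⟩ ∈ ⟦right of⟧} = {e₄, e₈, e₉, e₁₀, e₁₁, e₁₄, e₁₅}
⟦plate⟧ = {e₁, e₂, e₃, e₄, e₇, e₈, e₉, e₁₁, e₁₂, e₁₃, e₁₄, e₁₆}
… ∩ ⟦that e₁₄ supported⟧ = {e₁, e₂, e₃, e₄, e₇, e₈, e₉, e₁₁, e₁₂, e₁₃, e₁₄, e₁₆} ∩ {e₁, e₂, e₃, e₄, e₅, e₇, e₉, e₁₀, e₁₁, e₁₃, e₁₄, e₁₆} = {e₁, e₂, e₃, e₄, e₇, e₉, e₁₁, e₁₃, e₁₄, e₁₆}
… ∩ ⟦right of e₁₁⟧ = {e₁, e₂, e₃, e₄, e₇, e₉, e₁₁, e₁₃, e₁₄, e₁₆} ∩ {e₄, e₈, e₉, e₁₀, e₁₁, e₁₄, e₁₅} = {e₄, e₉, e₁₁, e₁₄}
So ⟦plate that e₁₄ supported right of e₁₁⟧ = {e₄, e₉, e₁₁, e₁₄}.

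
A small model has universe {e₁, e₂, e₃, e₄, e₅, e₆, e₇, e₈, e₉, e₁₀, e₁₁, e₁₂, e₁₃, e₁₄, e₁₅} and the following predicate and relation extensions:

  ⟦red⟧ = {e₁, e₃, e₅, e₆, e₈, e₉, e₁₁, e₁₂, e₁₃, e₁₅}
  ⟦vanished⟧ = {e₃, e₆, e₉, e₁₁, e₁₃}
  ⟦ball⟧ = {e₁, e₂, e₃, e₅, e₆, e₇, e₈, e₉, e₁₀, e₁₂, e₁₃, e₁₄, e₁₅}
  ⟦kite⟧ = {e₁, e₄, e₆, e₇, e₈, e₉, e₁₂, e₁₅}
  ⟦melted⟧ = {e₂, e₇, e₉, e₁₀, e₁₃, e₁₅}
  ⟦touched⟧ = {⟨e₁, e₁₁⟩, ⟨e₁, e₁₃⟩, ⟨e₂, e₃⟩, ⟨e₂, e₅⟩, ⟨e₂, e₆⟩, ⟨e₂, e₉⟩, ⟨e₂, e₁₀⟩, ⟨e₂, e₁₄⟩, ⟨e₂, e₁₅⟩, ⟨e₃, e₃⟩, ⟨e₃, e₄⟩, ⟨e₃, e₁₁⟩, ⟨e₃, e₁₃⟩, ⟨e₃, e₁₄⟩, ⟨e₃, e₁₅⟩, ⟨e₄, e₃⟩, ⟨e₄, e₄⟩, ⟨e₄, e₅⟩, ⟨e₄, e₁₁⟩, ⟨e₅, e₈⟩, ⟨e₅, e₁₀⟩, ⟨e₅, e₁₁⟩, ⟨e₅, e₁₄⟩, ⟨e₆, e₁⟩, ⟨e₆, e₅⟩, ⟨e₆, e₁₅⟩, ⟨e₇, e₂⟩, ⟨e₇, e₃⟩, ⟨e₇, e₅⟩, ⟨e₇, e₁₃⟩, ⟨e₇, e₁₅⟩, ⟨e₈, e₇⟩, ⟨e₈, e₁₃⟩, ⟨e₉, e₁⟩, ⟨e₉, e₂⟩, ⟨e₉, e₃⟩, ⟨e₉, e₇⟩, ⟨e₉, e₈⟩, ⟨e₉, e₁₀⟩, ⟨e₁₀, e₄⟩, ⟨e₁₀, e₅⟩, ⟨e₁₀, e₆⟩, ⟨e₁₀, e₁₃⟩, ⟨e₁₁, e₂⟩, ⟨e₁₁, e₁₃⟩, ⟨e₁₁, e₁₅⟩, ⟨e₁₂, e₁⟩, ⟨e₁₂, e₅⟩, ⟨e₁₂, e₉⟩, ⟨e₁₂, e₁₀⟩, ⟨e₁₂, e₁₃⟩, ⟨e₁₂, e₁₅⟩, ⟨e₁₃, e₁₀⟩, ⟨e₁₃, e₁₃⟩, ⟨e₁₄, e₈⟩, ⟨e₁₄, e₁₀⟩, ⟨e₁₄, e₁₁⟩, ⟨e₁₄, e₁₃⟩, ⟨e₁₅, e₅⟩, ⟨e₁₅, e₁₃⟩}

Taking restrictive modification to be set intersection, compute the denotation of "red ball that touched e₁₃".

⟦that touched e₁₃⟧ = {x : ⟨x, e₁₃⟩ ∈ ⟦touched⟧} = {e₁, e₃, e₇, e₈, e₁₀, e₁₁, e₁₂, e₁₃, e₁₄, e₁₅}
⟦ball⟧ = {e₁, e₂, e₃, e₅, e₆, e₇, e₈, e₉, e₁₀, e₁₂, e₁₃, e₁₄, e₁₅}
… ∩ ⟦that touched e₁₃⟧ = {e₁, e₂, e₃, e₅, e₆, e₇, e₈, e₉, e₁₀, e₁₂, e₁₃, e₁₄, e₁₅} ∩ {e₁, e₃, e₇, e₈, e₁₀, e₁₁, e₁₂, e₁₃, e₁₄, e₁₅} = {e₁, e₃, e₇, e₈, e₁₀, e₁₂, e₁₃, e₁₄, e₁₅}
… ∩ ⟦red⟧ = {e₁, e₃, e₇, e₈, e₁₀, e₁₂, e₁₃, e₁₄, e₁₅} ∩ {e₁, e₃, e₅, e₆, e₈, e₉, e₁₁, e₁₂, e₁₃, e₁₅} = {e₁, e₃, e₈, e₁₂, e₁₃, e₁₅}
So ⟦red ball that touched e₁₃⟧ = {e₁, e₃, e₈, e₁₂, e₁₃, e₁₅}.

{e₁, e₃, e₈, e₁₂, e₁₃, e₁₅}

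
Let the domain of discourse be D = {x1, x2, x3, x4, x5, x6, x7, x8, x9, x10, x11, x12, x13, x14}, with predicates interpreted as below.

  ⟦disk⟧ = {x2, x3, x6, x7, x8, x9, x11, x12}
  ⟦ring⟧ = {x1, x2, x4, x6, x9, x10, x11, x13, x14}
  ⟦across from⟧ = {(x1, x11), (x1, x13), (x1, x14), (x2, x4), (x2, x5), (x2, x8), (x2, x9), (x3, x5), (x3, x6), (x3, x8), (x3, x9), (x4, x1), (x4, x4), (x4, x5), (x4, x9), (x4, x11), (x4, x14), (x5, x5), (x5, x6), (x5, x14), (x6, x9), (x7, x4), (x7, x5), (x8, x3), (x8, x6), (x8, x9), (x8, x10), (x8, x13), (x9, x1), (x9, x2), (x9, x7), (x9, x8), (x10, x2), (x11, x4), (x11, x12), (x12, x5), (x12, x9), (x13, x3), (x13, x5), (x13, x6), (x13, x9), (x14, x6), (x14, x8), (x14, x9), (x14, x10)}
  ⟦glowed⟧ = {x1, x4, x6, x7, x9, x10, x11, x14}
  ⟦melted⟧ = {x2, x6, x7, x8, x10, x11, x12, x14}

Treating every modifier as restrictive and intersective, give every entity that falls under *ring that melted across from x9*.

{x2, x6, x14}

⟦that melted⟧ = ⟦melted⟧ = {x2, x6, x7, x8, x10, x11, x12, x14}
⟦across from x9⟧ = {x : ⟨x, x9⟩ ∈ ⟦across from⟧} = {x2, x3, x4, x6, x8, x12, x13, x14}
⟦ring⟧ = {x1, x2, x4, x6, x9, x10, x11, x13, x14}
… ∩ ⟦that melted⟧ = {x1, x2, x4, x6, x9, x10, x11, x13, x14} ∩ {x2, x6, x7, x8, x10, x11, x12, x14} = {x2, x6, x10, x11, x14}
… ∩ ⟦across from x9⟧ = {x2, x6, x10, x11, x14} ∩ {x2, x3, x4, x6, x8, x12, x13, x14} = {x2, x6, x14}
So ⟦ring that melted across from x9⟧ = {x2, x6, x14}.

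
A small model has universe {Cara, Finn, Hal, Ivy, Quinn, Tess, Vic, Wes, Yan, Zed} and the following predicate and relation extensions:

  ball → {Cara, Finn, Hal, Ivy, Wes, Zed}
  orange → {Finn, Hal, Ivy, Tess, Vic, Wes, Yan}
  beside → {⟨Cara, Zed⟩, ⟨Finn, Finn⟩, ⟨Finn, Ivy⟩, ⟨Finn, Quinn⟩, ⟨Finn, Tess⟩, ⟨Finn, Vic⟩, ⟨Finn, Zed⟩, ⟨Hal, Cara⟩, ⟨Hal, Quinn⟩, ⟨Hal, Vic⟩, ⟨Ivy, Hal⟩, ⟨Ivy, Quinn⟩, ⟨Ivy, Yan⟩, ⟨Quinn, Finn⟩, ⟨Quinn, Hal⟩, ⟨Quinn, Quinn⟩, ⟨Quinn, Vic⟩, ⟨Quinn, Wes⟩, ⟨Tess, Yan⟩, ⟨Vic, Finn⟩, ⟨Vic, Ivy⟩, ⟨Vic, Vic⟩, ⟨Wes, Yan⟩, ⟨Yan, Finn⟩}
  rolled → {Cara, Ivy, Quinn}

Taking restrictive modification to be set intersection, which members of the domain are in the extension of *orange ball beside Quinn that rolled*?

⟦beside Quinn⟧ = {x : ⟨x, Quinn⟩ ∈ ⟦beside⟧} = {Finn, Hal, Ivy, Quinn}
⟦that rolled⟧ = ⟦rolled⟧ = {Cara, Ivy, Quinn}
⟦ball⟧ = {Cara, Finn, Hal, Ivy, Wes, Zed}
… ∩ ⟦beside Quinn⟧ = {Cara, Finn, Hal, Ivy, Wes, Zed} ∩ {Finn, Hal, Ivy, Quinn} = {Finn, Hal, Ivy}
… ∩ ⟦that rolled⟧ = {Finn, Hal, Ivy} ∩ {Cara, Ivy, Quinn} = {Ivy}
… ∩ ⟦orange⟧ = {Ivy} ∩ {Finn, Hal, Ivy, Tess, Vic, Wes, Yan} = {Ivy}
So ⟦orange ball beside Quinn that rolled⟧ = {Ivy}.

{Ivy}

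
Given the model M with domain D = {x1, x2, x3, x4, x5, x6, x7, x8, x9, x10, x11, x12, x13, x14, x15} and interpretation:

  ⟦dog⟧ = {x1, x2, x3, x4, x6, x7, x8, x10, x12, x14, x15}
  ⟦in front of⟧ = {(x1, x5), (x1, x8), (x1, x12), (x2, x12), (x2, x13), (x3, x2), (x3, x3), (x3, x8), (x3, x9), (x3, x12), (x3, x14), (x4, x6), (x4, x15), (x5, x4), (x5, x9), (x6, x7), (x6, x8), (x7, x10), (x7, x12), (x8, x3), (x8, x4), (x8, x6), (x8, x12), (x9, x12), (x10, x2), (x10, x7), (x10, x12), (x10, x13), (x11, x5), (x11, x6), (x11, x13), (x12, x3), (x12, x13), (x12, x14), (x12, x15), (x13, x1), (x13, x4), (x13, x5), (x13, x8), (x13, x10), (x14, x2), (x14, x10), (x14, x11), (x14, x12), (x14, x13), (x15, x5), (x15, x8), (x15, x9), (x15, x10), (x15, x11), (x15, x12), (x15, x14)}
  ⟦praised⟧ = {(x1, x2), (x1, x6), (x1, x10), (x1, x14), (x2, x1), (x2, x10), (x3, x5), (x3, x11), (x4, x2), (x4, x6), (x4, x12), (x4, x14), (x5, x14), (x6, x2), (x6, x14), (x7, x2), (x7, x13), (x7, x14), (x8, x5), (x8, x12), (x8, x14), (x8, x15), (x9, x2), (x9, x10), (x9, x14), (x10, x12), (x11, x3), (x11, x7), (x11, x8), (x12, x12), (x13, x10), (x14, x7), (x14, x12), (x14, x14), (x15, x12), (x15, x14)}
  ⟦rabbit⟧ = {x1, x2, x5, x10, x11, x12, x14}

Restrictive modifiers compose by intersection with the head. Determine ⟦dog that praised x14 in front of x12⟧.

{x1, x7, x8, x14, x15}

⟦that praised x14⟧ = {x : ⟨x, x14⟩ ∈ ⟦praised⟧} = {x1, x4, x5, x6, x7, x8, x9, x14, x15}
⟦in front of x12⟧ = {x : ⟨x, x12⟩ ∈ ⟦in front of⟧} = {x1, x2, x3, x7, x8, x9, x10, x14, x15}
⟦dog⟧ = {x1, x2, x3, x4, x6, x7, x8, x10, x12, x14, x15}
… ∩ ⟦that praised x14⟧ = {x1, x2, x3, x4, x6, x7, x8, x10, x12, x14, x15} ∩ {x1, x4, x5, x6, x7, x8, x9, x14, x15} = {x1, x4, x6, x7, x8, x14, x15}
… ∩ ⟦in front of x12⟧ = {x1, x4, x6, x7, x8, x14, x15} ∩ {x1, x2, x3, x7, x8, x9, x10, x14, x15} = {x1, x7, x8, x14, x15}
So ⟦dog that praised x14 in front of x12⟧ = {x1, x7, x8, x14, x15}.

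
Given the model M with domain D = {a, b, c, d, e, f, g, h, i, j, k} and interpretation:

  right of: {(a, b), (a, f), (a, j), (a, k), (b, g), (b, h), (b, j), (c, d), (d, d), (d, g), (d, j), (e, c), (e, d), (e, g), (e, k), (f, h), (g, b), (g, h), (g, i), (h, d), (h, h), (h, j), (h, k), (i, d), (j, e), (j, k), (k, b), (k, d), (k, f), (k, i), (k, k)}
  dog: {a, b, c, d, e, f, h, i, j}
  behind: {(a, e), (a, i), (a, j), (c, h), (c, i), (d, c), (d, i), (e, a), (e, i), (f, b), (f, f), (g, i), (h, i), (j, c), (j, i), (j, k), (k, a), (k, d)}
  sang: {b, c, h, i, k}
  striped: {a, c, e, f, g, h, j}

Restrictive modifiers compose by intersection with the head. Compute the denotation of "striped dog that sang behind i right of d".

⟦that sang⟧ = ⟦sang⟧ = {b, c, h, i, k}
⟦behind i⟧ = {x : ⟨x, i⟩ ∈ ⟦behind⟧} = {a, c, d, e, g, h, j}
⟦right of d⟧ = {x : ⟨x, d⟩ ∈ ⟦right of⟧} = {c, d, e, h, i, k}
⟦dog⟧ = {a, b, c, d, e, f, h, i, j}
… ∩ ⟦that sang⟧ = {a, b, c, d, e, f, h, i, j} ∩ {b, c, h, i, k} = {b, c, h, i}
… ∩ ⟦behind i⟧ = {b, c, h, i} ∩ {a, c, d, e, g, h, j} = {c, h}
… ∩ ⟦right of d⟧ = {c, h} ∩ {c, d, e, h, i, k} = {c, h}
… ∩ ⟦striped⟧ = {c, h} ∩ {a, c, e, f, g, h, j} = {c, h}
So ⟦striped dog that sang behind i right of d⟧ = {c, h}.

{c, h}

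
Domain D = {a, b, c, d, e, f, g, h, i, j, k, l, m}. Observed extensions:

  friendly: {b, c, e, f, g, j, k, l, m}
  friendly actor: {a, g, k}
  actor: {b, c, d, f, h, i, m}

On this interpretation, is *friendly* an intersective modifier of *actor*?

⟦friendly⟧ ∩ ⟦actor⟧ = {b, c, e, f, g, j, k, l, m} ∩ {b, c, d, f, h, i, m} = {b, c, f, m}
Observed ⟦friendly actor⟧ = {a, g, k}.
These differ, so the modifier is not intersective in this model.

no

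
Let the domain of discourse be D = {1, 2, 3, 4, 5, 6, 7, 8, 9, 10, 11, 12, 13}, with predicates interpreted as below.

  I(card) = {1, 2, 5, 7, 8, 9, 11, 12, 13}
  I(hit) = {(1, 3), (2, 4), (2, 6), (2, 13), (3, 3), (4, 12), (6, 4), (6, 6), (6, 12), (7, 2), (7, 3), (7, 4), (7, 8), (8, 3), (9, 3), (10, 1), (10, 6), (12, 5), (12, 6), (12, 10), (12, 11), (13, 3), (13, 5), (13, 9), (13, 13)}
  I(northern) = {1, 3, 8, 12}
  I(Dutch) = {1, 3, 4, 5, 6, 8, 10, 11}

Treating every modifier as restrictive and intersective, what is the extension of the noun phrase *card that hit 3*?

{1, 7, 8, 9, 13}

⟦that hit 3⟧ = {x : ⟨x, 3⟩ ∈ ⟦hit⟧} = {1, 3, 7, 8, 9, 13}
⟦card⟧ = {1, 2, 5, 7, 8, 9, 11, 12, 13}
… ∩ ⟦that hit 3⟧ = {1, 2, 5, 7, 8, 9, 11, 12, 13} ∩ {1, 3, 7, 8, 9, 13} = {1, 7, 8, 9, 13}
So ⟦card that hit 3⟧ = {1, 7, 8, 9, 13}.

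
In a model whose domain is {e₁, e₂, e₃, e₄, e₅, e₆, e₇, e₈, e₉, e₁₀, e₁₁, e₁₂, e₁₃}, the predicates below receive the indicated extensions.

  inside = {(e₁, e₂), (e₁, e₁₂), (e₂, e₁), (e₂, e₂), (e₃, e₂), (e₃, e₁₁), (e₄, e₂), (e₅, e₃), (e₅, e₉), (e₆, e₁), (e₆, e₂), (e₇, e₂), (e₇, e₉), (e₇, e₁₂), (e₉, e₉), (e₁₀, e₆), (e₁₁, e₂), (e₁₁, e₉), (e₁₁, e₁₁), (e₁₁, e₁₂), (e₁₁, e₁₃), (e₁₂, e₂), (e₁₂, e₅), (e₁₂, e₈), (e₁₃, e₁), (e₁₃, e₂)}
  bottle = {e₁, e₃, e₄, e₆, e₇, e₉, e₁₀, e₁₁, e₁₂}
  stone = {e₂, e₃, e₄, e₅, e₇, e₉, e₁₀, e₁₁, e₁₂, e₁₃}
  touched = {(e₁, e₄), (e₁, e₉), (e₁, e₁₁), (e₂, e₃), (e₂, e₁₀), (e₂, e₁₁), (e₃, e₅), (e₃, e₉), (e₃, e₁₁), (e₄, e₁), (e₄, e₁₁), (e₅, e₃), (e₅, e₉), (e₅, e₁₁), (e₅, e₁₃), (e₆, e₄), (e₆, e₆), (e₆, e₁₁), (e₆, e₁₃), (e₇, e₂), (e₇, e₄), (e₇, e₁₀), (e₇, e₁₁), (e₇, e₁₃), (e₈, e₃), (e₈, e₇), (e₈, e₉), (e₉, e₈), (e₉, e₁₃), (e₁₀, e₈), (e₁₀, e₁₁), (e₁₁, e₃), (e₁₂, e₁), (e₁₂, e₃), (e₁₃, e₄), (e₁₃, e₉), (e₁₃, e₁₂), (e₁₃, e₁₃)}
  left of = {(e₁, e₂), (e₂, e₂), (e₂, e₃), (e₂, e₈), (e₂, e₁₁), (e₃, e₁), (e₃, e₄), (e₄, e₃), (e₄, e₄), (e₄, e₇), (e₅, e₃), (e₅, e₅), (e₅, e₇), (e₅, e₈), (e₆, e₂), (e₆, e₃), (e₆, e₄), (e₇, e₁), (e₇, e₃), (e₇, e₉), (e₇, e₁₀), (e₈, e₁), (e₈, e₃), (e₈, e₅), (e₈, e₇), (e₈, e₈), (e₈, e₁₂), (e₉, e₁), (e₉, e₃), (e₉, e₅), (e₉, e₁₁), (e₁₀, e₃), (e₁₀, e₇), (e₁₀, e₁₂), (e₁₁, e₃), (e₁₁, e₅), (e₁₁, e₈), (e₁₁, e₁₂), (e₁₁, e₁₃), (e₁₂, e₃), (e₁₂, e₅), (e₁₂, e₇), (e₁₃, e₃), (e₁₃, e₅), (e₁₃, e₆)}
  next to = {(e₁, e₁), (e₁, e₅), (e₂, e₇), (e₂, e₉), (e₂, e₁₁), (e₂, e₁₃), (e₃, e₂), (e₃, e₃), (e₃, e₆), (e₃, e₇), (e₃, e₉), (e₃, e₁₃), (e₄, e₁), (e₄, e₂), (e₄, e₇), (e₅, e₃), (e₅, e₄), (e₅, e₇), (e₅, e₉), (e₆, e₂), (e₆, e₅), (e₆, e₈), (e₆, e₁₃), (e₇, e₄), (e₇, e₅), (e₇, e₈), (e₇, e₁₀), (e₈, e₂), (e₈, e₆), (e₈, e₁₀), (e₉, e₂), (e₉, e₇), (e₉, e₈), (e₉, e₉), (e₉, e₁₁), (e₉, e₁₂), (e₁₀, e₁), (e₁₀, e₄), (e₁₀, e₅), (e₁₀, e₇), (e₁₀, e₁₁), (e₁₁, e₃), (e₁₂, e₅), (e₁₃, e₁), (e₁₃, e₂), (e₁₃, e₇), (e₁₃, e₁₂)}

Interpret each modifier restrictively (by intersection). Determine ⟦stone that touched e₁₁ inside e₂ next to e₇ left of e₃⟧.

⟦that touched e₁₁⟧ = {x : ⟨x, e₁₁⟩ ∈ ⟦touched⟧} = {e₁, e₂, e₃, e₄, e₅, e₆, e₇, e₁₀}
⟦inside e₂⟧ = {x : ⟨x, e₂⟩ ∈ ⟦inside⟧} = {e₁, e₂, e₃, e₄, e₆, e₇, e₁₁, e₁₂, e₁₃}
⟦next to e₇⟧ = {x : ⟨x, e₇⟩ ∈ ⟦next to⟧} = {e₂, e₃, e₄, e₅, e₉, e₁₀, e₁₃}
⟦left of e₃⟧ = {x : ⟨x, e₃⟩ ∈ ⟦left of⟧} = {e₂, e₄, e₅, e₆, e₇, e₈, e₉, e₁₀, e₁₁, e₁₂, e₁₃}
⟦stone⟧ = {e₂, e₃, e₄, e₅, e₇, e₉, e₁₀, e₁₁, e₁₂, e₁₃}
… ∩ ⟦that touched e₁₁⟧ = {e₂, e₃, e₄, e₅, e₇, e₉, e₁₀, e₁₁, e₁₂, e₁₃} ∩ {e₁, e₂, e₃, e₄, e₅, e₆, e₇, e₁₀} = {e₂, e₃, e₄, e₅, e₇, e₁₀}
… ∩ ⟦inside e₂⟧ = {e₂, e₃, e₄, e₅, e₇, e₁₀} ∩ {e₁, e₂, e₃, e₄, e₆, e₇, e₁₁, e₁₂, e₁₃} = {e₂, e₃, e₄, e₇}
… ∩ ⟦next to e₇⟧ = {e₂, e₃, e₄, e₇} ∩ {e₂, e₃, e₄, e₅, e₉, e₁₀, e₁₃} = {e₂, e₃, e₄}
… ∩ ⟦left of e₃⟧ = {e₂, e₃, e₄} ∩ {e₂, e₄, e₅, e₆, e₇, e₈, e₉, e₁₀, e₁₁, e₁₂, e₁₃} = {e₂, e₄}
So ⟦stone that touched e₁₁ inside e₂ next to e₇ left of e₃⟧ = {e₂, e₄}.

{e₂, e₄}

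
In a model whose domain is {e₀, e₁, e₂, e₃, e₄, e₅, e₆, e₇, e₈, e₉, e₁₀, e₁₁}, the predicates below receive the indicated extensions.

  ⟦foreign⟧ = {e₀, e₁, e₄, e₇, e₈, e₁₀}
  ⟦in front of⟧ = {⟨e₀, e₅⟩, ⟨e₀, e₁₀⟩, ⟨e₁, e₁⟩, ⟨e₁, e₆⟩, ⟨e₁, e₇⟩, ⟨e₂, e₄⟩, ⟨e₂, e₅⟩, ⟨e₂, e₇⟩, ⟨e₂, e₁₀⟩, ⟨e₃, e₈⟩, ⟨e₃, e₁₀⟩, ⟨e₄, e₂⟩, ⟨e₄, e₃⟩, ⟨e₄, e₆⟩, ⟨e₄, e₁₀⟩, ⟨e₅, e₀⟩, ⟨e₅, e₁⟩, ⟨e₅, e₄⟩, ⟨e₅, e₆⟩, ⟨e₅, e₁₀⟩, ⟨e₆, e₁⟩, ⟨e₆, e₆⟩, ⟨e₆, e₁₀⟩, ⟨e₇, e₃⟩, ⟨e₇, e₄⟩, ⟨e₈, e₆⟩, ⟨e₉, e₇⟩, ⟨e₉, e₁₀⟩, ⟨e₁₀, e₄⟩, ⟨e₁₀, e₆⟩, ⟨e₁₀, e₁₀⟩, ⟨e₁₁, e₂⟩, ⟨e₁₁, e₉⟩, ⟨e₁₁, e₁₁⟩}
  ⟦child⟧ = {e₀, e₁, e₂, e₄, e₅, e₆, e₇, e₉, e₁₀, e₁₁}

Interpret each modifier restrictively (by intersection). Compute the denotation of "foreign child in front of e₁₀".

⟦in front of e₁₀⟧ = {x : ⟨x, e₁₀⟩ ∈ ⟦in front of⟧} = {e₀, e₂, e₃, e₄, e₅, e₆, e₉, e₁₀}
⟦child⟧ = {e₀, e₁, e₂, e₄, e₅, e₆, e₇, e₉, e₁₀, e₁₁}
… ∩ ⟦in front of e₁₀⟧ = {e₀, e₁, e₂, e₄, e₅, e₆, e₇, e₉, e₁₀, e₁₁} ∩ {e₀, e₂, e₃, e₄, e₅, e₆, e₉, e₁₀} = {e₀, e₂, e₄, e₅, e₆, e₉, e₁₀}
… ∩ ⟦foreign⟧ = {e₀, e₂, e₄, e₅, e₆, e₉, e₁₀} ∩ {e₀, e₁, e₄, e₇, e₈, e₁₀} = {e₀, e₄, e₁₀}
So ⟦foreign child in front of e₁₀⟧ = {e₀, e₄, e₁₀}.

{e₀, e₄, e₁₀}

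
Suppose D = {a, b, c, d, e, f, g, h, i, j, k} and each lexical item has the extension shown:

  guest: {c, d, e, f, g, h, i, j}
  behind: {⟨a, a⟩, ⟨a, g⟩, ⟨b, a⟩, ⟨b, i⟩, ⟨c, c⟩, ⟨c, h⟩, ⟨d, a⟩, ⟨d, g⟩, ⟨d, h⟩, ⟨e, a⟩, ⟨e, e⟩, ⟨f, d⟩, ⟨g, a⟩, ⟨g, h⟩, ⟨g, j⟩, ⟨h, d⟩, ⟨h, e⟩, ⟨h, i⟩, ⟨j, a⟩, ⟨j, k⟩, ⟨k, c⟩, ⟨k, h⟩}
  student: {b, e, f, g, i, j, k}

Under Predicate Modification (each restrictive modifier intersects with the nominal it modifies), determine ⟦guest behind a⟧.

⟦behind a⟧ = {x : ⟨x, a⟩ ∈ ⟦behind⟧} = {a, b, d, e, g, j}
⟦guest⟧ = {c, d, e, f, g, h, i, j}
… ∩ ⟦behind a⟧ = {c, d, e, f, g, h, i, j} ∩ {a, b, d, e, g, j} = {d, e, g, j}
So ⟦guest behind a⟧ = {d, e, g, j}.

{d, e, g, j}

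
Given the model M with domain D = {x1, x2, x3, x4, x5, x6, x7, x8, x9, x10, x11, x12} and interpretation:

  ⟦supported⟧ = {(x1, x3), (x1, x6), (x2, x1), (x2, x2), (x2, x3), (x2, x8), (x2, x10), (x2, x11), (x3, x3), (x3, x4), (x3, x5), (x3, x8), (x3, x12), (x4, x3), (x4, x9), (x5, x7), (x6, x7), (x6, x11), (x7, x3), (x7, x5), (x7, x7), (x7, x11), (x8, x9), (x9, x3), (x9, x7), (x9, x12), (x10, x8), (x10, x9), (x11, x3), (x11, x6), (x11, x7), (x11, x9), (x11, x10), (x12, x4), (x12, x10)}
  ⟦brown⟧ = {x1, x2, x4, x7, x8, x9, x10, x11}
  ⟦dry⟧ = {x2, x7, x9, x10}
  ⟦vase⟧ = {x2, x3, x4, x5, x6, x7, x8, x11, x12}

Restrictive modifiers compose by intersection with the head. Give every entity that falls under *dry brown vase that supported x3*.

{x2, x7}

⟦that supported x3⟧ = {x : ⟨x, x3⟩ ∈ ⟦supported⟧} = {x1, x2, x3, x4, x7, x9, x11}
⟦vase⟧ = {x2, x3, x4, x5, x6, x7, x8, x11, x12}
… ∩ ⟦that supported x3⟧ = {x2, x3, x4, x5, x6, x7, x8, x11, x12} ∩ {x1, x2, x3, x4, x7, x9, x11} = {x2, x3, x4, x7, x11}
… ∩ ⟦dry⟧ = {x2, x3, x4, x7, x11} ∩ {x2, x7, x9, x10} = {x2, x7}
… ∩ ⟦brown⟧ = {x2, x7} ∩ {x1, x2, x4, x7, x8, x9, x10, x11} = {x2, x7}
So ⟦dry brown vase that supported x3⟧ = {x2, x7}.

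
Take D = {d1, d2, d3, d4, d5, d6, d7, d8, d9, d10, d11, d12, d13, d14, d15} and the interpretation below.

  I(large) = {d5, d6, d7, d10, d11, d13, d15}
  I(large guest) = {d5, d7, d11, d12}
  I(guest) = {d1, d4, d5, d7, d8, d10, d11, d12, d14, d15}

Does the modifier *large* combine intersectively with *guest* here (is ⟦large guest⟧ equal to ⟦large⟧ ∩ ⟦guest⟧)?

⟦large⟧ ∩ ⟦guest⟧ = {d5, d6, d7, d10, d11, d13, d15} ∩ {d1, d4, d5, d7, d8, d10, d11, d12, d14, d15} = {d5, d7, d10, d11, d15}
Observed ⟦large guest⟧ = {d5, d7, d11, d12}.
These differ, so the modifier is not intersective in this model.

no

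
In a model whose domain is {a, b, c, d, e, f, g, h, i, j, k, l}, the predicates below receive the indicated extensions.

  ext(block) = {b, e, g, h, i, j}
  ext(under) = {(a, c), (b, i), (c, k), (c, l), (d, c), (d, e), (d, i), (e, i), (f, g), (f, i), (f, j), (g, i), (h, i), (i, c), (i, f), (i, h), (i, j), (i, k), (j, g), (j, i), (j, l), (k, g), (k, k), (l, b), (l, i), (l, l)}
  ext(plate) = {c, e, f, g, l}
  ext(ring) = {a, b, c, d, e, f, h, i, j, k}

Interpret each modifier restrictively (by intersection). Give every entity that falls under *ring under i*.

{b, d, e, f, h, j}

⟦under i⟧ = {x : ⟨x, i⟩ ∈ ⟦under⟧} = {b, d, e, f, g, h, j, l}
⟦ring⟧ = {a, b, c, d, e, f, h, i, j, k}
… ∩ ⟦under i⟧ = {a, b, c, d, e, f, h, i, j, k} ∩ {b, d, e, f, g, h, j, l} = {b, d, e, f, h, j}
So ⟦ring under i⟧ = {b, d, e, f, h, j}.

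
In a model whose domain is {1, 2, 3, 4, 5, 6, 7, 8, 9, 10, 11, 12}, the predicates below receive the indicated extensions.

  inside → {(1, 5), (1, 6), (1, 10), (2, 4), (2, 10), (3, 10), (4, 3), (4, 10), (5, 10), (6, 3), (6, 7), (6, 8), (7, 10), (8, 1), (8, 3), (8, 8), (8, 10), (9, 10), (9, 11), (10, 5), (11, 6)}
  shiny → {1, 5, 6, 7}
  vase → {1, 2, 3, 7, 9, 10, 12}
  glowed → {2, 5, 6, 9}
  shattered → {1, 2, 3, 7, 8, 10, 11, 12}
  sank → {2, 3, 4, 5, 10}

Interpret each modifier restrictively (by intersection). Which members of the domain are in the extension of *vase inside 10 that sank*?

{2, 3}

⟦inside 10⟧ = {x : ⟨x, 10⟩ ∈ ⟦inside⟧} = {1, 2, 3, 4, 5, 7, 8, 9}
⟦that sank⟧ = ⟦sank⟧ = {2, 3, 4, 5, 10}
⟦vase⟧ = {1, 2, 3, 7, 9, 10, 12}
… ∩ ⟦inside 10⟧ = {1, 2, 3, 7, 9, 10, 12} ∩ {1, 2, 3, 4, 5, 7, 8, 9} = {1, 2, 3, 7, 9}
… ∩ ⟦that sank⟧ = {1, 2, 3, 7, 9} ∩ {2, 3, 4, 5, 10} = {2, 3}
So ⟦vase inside 10 that sank⟧ = {2, 3}.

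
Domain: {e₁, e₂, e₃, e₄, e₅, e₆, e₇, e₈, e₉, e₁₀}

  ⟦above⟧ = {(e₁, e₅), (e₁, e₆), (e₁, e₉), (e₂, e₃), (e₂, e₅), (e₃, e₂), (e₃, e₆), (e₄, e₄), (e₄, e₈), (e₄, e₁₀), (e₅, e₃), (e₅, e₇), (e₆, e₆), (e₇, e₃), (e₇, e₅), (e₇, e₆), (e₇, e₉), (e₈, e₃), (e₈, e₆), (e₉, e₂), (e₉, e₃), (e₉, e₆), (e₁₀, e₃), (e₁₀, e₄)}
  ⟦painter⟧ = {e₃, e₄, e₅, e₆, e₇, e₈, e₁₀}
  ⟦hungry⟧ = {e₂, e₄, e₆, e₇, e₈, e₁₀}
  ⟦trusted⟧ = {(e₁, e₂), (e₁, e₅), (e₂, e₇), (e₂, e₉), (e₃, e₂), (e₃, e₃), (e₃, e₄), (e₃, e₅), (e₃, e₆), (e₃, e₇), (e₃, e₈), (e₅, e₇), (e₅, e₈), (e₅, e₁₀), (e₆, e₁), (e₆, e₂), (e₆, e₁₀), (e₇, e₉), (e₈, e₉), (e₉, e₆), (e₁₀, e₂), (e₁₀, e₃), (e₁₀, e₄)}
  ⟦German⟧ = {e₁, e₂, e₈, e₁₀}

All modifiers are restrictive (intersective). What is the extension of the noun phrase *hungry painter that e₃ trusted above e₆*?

⟦that e₃ trusted⟧ = {x : ⟨e₃, x⟩ ∈ ⟦trusted⟧} = {e₂, e₃, e₄, e₅, e₆, e₇, e₈}
⟦above e₆⟧ = {x : ⟨x, e₆⟩ ∈ ⟦above⟧} = {e₁, e₃, e₆, e₇, e₈, e₉}
⟦painter⟧ = {e₃, e₄, e₅, e₆, e₇, e₈, e₁₀}
… ∩ ⟦that e₃ trusted⟧ = {e₃, e₄, e₅, e₆, e₇, e₈, e₁₀} ∩ {e₂, e₃, e₄, e₅, e₆, e₇, e₈} = {e₃, e₄, e₅, e₆, e₇, e₈}
… ∩ ⟦above e₆⟧ = {e₃, e₄, e₅, e₆, e₇, e₈} ∩ {e₁, e₃, e₆, e₇, e₈, e₉} = {e₃, e₆, e₇, e₈}
… ∩ ⟦hungry⟧ = {e₃, e₆, e₇, e₈} ∩ {e₂, e₄, e₆, e₇, e₈, e₁₀} = {e₆, e₇, e₈}
So ⟦hungry painter that e₃ trusted above e₆⟧ = {e₆, e₇, e₈}.

{e₆, e₇, e₈}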